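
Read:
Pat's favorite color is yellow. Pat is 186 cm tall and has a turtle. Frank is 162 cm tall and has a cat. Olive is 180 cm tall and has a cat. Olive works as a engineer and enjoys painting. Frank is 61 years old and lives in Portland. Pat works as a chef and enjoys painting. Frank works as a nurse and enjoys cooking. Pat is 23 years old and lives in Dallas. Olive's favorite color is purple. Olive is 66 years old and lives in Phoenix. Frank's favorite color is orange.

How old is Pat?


Pat is 23 years old

23


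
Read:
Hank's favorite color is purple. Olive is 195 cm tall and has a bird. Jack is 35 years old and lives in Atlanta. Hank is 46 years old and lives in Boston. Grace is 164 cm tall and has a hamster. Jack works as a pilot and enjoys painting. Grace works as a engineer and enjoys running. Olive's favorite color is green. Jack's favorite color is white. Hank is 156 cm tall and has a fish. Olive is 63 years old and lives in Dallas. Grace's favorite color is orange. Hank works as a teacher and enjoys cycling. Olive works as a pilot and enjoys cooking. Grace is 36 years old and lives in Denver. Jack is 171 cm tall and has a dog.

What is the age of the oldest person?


Oldest: Olive at 63

63


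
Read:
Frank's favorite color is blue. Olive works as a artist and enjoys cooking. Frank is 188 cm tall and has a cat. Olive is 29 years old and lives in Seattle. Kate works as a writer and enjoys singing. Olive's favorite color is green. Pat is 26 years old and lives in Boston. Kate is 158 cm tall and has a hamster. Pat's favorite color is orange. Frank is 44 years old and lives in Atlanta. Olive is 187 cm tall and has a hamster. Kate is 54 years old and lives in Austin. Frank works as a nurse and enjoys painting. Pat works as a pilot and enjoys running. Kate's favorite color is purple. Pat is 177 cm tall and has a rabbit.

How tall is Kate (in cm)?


Kate is 158 cm tall

158


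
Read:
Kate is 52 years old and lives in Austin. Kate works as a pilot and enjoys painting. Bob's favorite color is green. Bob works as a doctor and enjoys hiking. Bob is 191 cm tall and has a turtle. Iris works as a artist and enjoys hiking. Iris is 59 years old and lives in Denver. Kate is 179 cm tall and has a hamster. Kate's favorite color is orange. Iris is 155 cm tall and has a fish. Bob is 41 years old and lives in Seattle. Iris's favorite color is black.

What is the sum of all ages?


59+41+52 = 152

152


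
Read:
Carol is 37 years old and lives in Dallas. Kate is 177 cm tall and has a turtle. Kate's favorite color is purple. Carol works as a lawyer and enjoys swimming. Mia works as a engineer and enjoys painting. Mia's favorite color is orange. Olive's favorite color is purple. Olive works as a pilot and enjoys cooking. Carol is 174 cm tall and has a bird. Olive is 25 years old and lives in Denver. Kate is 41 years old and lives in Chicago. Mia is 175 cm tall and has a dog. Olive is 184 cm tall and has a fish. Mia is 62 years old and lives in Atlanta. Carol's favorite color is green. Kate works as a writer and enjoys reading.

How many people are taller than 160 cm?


Taller than 160: 4

4


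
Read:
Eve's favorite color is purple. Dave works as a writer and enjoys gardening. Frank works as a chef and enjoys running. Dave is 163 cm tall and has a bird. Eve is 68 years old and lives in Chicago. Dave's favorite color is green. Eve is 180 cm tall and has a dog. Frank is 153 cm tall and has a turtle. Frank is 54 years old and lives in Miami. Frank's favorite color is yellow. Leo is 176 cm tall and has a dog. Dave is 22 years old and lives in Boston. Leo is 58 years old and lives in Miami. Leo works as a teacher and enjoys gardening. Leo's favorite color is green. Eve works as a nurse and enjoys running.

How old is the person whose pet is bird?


Person with pet=bird is Dave, age 22

22


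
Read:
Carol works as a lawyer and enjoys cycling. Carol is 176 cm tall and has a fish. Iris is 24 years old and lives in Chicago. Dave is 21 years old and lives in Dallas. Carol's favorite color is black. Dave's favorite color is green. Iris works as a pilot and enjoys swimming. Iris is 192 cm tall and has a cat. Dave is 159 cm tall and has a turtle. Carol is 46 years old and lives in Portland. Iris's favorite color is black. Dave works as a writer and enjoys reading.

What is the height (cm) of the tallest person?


Tallest: Iris at 192 cm

192


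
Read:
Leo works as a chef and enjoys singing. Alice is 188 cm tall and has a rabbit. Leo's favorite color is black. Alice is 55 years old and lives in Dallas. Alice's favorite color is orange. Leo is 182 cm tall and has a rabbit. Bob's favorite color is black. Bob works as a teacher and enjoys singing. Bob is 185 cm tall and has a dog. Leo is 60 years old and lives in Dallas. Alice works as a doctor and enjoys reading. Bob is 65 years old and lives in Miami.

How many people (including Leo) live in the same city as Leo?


Leo lives in Dallas. Count = 2

2


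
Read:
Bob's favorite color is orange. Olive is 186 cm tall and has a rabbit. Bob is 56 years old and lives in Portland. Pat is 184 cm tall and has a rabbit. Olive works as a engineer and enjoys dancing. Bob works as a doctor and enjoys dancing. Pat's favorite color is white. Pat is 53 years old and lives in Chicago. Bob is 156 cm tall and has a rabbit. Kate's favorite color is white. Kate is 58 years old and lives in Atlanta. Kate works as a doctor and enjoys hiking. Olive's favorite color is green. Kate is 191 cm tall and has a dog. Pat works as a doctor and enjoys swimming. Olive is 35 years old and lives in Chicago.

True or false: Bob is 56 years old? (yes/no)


Bob is actually 56. yes

yes


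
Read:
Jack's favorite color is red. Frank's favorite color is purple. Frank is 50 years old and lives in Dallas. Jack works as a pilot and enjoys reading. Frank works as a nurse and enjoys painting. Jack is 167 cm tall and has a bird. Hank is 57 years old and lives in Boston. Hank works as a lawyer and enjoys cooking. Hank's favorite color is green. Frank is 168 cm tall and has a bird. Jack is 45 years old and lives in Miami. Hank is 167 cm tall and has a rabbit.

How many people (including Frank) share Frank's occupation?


Frank is a nurse. Count = 1

1


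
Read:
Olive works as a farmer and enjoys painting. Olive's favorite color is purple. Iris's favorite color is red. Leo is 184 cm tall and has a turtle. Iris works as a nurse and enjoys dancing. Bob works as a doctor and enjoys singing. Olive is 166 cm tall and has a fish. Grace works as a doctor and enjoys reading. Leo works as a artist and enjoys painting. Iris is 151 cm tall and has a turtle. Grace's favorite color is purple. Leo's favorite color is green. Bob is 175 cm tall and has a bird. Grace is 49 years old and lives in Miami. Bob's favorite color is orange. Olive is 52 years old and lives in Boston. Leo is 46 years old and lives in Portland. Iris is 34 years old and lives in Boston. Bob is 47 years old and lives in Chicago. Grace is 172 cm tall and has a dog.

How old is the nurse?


The nurse is Iris, age 34

34


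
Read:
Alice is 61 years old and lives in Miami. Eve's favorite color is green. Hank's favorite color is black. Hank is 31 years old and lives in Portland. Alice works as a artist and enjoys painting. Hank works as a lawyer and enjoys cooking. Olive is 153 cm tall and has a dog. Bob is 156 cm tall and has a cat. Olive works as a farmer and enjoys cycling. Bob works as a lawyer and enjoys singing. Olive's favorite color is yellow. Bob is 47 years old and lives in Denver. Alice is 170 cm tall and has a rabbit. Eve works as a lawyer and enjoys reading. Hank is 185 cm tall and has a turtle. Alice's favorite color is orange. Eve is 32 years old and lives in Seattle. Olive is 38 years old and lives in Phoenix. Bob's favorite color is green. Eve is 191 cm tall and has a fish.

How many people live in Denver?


Count in Denver: 1

1


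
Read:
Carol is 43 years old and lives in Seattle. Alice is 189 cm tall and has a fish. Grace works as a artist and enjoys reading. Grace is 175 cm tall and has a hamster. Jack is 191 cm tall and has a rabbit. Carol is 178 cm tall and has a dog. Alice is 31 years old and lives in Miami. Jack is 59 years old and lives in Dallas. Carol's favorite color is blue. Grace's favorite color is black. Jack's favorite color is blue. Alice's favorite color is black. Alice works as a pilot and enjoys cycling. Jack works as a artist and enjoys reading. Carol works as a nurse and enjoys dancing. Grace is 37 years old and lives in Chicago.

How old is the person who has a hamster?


Person with hamster is Grace, age 37

37


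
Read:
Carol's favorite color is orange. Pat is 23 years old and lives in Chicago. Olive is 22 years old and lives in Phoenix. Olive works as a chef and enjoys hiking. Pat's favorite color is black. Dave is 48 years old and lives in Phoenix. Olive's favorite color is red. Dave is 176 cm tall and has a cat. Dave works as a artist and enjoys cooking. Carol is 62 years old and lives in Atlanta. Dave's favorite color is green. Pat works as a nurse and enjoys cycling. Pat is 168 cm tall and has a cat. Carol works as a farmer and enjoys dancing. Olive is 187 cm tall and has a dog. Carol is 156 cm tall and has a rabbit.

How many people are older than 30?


Filter: 2

2


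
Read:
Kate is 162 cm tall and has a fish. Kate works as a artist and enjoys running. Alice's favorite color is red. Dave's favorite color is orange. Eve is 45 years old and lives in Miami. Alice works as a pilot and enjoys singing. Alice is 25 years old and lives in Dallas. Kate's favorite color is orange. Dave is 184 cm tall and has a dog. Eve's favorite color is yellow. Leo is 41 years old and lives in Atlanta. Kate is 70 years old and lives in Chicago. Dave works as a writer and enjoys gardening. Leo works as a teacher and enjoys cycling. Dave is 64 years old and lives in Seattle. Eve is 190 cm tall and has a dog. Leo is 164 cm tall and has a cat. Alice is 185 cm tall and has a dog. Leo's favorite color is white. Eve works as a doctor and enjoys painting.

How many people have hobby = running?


Count: 1

1


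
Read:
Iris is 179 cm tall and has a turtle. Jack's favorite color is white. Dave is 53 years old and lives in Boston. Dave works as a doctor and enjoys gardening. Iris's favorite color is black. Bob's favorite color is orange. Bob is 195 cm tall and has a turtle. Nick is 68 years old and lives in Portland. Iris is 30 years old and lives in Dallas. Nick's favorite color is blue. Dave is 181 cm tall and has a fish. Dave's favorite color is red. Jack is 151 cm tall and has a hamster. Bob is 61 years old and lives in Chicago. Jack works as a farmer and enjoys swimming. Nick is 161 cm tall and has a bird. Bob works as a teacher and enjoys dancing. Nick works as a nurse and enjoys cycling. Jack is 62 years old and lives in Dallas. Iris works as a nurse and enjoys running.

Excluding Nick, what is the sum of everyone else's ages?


Sum (excluding Nick): 206

206


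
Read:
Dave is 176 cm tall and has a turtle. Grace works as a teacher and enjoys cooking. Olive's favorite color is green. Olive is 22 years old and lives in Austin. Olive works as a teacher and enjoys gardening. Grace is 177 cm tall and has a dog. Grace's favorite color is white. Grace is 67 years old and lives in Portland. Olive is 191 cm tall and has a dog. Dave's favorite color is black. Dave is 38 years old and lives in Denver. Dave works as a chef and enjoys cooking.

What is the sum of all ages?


38+67+22 = 127

127


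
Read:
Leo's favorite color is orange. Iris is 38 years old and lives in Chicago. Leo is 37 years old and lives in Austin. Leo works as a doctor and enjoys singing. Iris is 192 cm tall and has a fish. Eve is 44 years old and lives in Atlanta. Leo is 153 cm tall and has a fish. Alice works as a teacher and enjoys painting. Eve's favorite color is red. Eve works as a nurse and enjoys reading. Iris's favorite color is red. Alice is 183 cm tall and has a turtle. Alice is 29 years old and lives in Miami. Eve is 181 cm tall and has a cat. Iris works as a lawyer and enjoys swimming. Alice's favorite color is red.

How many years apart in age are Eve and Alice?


44 vs 29, diff = 15

15


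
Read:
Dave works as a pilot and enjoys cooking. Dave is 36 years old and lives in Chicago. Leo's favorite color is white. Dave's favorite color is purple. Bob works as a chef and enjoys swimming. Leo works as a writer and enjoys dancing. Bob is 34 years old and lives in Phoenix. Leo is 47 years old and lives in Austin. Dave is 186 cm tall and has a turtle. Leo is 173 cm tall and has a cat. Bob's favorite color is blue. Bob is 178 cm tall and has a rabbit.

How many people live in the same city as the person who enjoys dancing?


Person with hobby dancing is Leo, city Austin. Count = 1

1


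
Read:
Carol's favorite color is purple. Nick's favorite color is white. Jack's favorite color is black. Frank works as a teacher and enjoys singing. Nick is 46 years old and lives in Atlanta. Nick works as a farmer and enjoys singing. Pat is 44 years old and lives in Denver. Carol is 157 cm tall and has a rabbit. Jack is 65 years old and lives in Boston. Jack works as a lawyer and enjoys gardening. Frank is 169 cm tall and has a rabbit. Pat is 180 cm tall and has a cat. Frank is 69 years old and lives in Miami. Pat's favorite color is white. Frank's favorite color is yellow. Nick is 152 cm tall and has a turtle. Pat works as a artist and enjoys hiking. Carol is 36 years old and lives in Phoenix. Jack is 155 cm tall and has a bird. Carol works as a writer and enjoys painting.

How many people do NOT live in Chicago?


Not in Chicago: 5

5


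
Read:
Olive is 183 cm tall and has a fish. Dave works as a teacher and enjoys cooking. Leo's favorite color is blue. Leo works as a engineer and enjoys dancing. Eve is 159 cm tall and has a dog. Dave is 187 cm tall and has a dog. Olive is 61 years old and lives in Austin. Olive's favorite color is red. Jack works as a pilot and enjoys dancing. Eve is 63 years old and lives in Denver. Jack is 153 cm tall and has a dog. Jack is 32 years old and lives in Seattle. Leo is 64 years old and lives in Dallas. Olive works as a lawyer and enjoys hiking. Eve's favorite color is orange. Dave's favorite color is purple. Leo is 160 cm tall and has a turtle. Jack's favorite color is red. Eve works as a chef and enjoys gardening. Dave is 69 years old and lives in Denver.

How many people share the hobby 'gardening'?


Count: 1

1


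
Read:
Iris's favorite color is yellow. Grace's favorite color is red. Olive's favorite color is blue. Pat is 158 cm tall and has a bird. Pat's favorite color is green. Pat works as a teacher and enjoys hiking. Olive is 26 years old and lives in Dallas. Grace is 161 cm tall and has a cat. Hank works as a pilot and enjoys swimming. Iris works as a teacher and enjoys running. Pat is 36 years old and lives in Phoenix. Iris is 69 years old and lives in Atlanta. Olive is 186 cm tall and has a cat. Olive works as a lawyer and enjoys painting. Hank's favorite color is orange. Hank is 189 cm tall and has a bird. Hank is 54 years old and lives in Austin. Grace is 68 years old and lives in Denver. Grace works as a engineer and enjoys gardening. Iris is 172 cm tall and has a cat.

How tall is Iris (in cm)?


Iris is 172 cm tall

172


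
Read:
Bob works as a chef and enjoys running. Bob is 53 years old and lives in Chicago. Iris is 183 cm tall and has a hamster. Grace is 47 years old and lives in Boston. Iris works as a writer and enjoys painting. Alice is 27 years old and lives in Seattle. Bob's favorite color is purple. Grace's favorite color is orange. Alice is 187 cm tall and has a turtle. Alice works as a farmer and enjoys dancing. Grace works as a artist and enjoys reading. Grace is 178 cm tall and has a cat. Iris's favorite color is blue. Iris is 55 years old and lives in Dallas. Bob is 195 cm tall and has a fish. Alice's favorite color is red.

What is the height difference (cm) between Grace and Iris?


|178 - 183| = 5

5


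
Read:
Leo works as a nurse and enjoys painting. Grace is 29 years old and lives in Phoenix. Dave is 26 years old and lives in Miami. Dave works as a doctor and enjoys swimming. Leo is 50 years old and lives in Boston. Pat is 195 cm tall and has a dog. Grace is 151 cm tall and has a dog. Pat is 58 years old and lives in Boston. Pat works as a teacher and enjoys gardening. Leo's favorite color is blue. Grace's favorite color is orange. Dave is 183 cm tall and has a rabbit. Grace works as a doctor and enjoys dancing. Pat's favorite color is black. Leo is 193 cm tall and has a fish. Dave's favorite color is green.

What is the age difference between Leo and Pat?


|50 - 58| = 8

8


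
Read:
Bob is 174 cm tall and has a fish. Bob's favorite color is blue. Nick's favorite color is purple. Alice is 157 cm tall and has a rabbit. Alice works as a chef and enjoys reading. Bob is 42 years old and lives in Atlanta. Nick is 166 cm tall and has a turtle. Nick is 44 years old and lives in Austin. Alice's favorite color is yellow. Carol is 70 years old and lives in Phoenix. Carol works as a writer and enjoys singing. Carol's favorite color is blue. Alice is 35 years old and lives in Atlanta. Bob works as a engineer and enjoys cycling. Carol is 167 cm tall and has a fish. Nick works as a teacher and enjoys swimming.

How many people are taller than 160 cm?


Taller than 160: 3

3


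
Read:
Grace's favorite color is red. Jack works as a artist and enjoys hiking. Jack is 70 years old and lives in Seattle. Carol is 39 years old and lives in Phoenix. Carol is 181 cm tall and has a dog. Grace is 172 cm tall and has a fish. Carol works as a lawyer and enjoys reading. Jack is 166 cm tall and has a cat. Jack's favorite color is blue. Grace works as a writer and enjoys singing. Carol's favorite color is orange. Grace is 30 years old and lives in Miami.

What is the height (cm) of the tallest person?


Tallest: Carol at 181 cm

181


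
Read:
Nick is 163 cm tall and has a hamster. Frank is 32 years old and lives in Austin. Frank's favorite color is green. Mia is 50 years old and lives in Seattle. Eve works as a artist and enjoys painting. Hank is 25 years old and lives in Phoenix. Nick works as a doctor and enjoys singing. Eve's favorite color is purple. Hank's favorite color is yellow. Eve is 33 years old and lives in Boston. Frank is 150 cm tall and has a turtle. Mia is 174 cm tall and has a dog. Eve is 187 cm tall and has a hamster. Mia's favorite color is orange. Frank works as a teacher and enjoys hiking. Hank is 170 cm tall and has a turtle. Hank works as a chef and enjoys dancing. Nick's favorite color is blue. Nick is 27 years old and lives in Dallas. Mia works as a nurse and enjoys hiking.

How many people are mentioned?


People: Frank, Mia, Nick, Eve, Hank. Count = 5

5


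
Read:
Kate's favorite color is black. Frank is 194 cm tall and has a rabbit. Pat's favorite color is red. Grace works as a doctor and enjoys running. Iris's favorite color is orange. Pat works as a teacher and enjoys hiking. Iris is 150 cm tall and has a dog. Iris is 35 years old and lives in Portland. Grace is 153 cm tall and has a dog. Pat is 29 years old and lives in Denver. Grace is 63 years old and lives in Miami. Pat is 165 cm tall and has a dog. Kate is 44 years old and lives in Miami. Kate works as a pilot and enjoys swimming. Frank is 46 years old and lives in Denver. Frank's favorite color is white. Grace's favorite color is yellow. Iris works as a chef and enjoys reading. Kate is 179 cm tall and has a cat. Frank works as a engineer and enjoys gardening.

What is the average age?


Sum=217, n=5, avg=43.4

43.4


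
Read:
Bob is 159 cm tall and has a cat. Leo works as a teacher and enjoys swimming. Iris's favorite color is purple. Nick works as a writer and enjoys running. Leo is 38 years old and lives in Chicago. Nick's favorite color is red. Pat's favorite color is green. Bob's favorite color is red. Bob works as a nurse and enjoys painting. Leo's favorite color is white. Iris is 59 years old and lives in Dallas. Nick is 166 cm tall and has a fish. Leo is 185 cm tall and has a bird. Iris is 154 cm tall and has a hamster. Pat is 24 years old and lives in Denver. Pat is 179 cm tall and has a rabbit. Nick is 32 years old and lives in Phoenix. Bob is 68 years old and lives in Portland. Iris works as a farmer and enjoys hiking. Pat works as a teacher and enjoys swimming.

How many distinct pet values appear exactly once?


Unique pet values: 5

5


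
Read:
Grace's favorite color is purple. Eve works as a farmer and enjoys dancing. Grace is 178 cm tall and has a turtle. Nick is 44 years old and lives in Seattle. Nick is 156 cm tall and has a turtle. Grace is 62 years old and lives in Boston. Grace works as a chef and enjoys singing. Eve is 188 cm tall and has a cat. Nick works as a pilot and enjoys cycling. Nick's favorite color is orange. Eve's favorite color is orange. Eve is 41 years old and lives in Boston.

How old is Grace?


Grace is 62 years old

62


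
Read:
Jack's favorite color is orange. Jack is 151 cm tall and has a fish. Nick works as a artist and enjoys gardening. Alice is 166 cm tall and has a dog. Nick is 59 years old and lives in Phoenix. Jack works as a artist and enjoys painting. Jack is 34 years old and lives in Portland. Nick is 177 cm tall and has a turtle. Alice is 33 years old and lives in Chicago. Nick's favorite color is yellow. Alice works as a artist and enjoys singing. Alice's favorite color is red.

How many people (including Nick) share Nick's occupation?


Nick is a artist. Count = 3

3


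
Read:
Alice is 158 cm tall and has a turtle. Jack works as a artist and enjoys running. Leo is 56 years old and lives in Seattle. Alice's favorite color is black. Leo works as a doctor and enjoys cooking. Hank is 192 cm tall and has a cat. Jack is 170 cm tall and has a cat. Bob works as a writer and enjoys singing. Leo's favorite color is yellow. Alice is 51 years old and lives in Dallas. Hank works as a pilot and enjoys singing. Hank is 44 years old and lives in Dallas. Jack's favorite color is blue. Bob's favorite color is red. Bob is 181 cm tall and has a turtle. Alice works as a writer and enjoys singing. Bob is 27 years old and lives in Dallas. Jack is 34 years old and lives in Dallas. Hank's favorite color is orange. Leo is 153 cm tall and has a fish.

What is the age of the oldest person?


Oldest: Leo at 56

56


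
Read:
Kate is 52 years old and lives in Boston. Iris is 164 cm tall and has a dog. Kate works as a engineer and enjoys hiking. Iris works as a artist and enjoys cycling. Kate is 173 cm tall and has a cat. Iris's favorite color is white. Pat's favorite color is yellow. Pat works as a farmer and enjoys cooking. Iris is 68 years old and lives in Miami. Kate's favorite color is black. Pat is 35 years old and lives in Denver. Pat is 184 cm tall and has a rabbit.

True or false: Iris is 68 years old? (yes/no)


Iris is actually 68. yes

yes


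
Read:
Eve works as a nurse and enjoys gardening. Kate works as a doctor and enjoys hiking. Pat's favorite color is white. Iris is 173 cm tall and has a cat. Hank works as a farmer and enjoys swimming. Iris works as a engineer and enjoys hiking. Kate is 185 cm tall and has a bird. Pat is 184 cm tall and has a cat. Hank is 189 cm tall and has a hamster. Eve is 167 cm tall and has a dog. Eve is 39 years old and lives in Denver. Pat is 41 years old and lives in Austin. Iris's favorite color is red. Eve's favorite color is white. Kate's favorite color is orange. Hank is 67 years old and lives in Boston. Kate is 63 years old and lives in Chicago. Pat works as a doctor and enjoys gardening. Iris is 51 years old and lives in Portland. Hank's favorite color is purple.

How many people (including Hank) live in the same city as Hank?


Hank lives in Boston. Count = 1

1


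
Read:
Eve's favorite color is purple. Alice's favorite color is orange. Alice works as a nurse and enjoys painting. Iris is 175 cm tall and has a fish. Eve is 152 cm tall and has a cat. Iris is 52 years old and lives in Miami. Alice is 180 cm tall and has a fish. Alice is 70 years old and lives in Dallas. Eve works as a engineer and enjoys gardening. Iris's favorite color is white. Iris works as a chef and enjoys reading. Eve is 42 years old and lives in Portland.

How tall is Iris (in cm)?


Iris is 175 cm tall

175


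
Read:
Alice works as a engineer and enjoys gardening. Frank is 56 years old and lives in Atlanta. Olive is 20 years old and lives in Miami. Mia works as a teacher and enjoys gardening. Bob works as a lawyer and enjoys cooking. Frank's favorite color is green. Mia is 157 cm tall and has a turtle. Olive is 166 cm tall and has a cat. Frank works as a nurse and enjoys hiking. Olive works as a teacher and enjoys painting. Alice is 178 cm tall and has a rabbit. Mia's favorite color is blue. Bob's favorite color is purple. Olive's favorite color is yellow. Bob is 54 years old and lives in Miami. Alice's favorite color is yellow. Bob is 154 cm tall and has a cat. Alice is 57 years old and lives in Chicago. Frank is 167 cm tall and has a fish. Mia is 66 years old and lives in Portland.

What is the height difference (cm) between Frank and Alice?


|167 - 178| = 11

11


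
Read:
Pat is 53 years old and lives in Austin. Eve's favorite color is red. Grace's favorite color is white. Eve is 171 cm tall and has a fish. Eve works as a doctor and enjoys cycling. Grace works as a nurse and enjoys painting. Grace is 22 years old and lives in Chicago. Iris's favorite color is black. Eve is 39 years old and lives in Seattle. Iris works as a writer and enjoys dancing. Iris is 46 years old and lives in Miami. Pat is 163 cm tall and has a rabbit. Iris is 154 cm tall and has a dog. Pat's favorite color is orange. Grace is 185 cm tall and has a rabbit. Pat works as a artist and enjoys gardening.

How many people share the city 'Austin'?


Count: 1

1


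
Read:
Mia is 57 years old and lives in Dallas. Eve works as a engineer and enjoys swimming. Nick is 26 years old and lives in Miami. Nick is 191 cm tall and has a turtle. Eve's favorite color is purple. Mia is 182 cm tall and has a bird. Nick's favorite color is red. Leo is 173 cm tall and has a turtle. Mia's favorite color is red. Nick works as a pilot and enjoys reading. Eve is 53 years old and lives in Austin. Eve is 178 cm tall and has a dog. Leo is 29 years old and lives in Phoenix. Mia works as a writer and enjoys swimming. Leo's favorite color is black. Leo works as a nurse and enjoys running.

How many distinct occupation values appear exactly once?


Unique occupation values: 4

4


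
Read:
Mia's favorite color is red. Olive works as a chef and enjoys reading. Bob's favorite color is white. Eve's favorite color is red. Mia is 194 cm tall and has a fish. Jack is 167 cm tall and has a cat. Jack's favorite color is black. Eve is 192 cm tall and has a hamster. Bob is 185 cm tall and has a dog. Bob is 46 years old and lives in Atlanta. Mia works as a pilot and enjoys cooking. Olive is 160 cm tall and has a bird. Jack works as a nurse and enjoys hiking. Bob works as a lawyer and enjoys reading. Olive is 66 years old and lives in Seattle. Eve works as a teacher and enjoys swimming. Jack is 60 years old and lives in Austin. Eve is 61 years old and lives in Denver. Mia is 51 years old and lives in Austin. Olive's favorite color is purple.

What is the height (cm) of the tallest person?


Tallest: Mia at 194 cm

194


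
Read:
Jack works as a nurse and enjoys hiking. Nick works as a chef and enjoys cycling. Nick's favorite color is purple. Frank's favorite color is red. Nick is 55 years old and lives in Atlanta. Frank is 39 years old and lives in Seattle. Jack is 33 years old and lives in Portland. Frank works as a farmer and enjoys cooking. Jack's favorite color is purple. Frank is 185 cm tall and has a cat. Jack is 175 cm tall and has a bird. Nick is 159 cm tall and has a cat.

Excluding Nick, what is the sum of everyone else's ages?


Sum (excluding Nick): 72

72


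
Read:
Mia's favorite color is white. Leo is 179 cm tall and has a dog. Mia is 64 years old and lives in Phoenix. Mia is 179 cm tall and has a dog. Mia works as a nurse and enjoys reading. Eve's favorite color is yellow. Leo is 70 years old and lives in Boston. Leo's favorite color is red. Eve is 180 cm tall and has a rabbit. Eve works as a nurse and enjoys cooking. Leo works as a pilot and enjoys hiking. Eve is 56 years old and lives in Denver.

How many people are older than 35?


Filter: 3

3


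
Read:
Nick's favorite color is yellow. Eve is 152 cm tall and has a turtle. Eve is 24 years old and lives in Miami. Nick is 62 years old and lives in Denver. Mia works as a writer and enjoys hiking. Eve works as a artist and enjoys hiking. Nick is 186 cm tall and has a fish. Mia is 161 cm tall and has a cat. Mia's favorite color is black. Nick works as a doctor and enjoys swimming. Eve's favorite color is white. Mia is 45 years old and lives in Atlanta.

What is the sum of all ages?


45+62+24 = 131

131


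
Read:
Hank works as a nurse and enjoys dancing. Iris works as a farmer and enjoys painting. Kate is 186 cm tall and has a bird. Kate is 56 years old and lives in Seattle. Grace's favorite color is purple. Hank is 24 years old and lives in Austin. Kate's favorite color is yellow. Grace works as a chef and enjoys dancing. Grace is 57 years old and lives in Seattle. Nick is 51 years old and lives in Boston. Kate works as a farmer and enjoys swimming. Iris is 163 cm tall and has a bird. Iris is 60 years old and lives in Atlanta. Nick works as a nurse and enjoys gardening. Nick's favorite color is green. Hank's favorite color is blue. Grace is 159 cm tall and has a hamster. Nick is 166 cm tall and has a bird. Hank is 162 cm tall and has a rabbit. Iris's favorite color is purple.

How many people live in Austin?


Count in Austin: 1

1


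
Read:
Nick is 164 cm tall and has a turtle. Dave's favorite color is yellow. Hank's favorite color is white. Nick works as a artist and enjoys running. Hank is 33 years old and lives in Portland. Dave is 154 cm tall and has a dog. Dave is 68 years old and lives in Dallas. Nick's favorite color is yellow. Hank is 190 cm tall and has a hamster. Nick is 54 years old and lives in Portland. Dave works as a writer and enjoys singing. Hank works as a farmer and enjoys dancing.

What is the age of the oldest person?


Oldest: Dave at 68

68


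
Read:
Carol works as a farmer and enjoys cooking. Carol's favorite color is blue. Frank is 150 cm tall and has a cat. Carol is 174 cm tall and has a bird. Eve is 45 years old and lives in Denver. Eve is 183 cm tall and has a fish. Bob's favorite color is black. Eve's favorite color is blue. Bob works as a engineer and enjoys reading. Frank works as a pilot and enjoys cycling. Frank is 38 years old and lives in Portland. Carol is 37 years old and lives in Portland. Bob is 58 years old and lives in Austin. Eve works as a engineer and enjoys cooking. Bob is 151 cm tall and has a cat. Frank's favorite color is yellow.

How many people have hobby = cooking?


Count: 2

2


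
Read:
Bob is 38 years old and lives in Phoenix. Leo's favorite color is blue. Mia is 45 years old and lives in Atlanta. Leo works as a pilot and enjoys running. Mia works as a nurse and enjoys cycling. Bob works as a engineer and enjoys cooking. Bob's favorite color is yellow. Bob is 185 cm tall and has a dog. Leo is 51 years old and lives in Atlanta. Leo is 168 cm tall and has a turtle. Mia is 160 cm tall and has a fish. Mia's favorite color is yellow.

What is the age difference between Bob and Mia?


|38 - 45| = 7

7


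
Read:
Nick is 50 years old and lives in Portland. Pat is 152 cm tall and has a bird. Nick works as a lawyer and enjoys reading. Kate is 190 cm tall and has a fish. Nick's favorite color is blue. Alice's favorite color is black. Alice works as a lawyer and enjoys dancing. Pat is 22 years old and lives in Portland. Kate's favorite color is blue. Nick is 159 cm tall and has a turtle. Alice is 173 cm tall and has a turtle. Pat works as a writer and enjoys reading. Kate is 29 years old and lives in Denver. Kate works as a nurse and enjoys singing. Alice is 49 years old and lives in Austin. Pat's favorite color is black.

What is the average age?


Sum=150, n=4, avg=37.5

37.5


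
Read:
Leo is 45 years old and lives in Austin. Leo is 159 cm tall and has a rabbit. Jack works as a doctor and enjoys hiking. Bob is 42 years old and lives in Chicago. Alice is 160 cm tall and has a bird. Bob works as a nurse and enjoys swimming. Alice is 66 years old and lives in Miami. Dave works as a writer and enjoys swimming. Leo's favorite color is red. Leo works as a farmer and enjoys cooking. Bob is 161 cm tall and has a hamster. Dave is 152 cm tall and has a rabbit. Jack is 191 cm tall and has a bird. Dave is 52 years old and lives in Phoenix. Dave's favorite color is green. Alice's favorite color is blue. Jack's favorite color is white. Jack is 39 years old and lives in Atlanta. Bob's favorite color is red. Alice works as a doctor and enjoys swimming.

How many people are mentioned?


People: Dave, Bob, Jack, Leo, Alice. Count = 5

5


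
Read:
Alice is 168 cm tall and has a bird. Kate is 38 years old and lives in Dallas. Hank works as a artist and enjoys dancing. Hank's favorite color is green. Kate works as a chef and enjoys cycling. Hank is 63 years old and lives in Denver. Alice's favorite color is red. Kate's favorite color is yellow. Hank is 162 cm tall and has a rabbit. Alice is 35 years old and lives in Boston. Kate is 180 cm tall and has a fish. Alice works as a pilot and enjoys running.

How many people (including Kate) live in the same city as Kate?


Kate lives in Dallas. Count = 1

1


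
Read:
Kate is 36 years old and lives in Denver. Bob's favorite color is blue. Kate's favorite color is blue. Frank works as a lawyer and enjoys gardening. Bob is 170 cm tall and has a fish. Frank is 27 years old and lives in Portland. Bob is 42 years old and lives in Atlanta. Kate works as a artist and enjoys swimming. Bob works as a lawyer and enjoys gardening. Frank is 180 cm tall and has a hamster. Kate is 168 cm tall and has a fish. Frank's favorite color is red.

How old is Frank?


Frank is 27 years old

27


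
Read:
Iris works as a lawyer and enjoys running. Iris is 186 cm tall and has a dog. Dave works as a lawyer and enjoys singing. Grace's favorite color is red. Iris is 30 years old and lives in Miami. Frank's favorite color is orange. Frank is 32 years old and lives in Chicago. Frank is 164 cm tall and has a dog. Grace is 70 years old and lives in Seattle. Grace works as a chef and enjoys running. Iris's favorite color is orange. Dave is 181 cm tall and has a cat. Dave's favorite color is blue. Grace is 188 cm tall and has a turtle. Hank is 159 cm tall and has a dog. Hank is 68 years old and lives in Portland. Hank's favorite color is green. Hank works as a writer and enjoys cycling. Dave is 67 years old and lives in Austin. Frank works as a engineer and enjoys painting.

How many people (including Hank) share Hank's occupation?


Hank is a writer. Count = 1

1


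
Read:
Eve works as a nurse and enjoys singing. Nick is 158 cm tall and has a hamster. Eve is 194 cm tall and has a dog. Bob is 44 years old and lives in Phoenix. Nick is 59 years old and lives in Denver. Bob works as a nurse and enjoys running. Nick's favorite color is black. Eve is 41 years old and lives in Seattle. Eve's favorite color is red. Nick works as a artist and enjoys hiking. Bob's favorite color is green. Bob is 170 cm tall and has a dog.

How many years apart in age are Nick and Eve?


59 vs 41, diff = 18

18


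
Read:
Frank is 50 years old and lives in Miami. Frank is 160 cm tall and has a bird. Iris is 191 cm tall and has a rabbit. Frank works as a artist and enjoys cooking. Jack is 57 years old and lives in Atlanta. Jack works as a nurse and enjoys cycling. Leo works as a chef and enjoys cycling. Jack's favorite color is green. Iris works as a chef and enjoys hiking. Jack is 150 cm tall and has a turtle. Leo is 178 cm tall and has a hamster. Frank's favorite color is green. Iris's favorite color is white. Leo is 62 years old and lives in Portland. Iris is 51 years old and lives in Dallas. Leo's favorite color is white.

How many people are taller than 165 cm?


Taller than 165: 2

2


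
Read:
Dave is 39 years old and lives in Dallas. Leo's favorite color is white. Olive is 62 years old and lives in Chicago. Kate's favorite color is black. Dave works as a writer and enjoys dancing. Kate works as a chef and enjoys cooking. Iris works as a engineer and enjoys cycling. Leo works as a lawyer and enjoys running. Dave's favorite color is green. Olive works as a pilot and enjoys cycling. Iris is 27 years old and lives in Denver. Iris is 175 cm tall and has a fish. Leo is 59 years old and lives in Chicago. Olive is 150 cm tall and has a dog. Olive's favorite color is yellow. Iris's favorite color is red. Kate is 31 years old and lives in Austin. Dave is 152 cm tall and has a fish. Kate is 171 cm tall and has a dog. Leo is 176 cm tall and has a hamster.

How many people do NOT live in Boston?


Not in Boston: 5

5


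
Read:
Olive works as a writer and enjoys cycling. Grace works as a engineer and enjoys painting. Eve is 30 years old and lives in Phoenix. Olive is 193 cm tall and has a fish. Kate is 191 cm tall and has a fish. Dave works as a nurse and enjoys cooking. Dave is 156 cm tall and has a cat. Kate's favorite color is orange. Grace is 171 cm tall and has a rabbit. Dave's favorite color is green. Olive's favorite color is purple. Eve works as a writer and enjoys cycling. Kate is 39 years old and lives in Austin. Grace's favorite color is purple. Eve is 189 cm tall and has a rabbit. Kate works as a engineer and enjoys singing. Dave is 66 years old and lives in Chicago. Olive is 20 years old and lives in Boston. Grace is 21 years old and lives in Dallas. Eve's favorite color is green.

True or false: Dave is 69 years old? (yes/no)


Dave is actually 66. no

no


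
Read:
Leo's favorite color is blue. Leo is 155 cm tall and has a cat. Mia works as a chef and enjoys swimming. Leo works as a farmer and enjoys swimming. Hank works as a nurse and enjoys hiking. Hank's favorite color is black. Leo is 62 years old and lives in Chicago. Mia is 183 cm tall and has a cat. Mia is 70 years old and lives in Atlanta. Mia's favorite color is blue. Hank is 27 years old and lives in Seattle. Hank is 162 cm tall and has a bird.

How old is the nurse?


The nurse is Hank, age 27

27


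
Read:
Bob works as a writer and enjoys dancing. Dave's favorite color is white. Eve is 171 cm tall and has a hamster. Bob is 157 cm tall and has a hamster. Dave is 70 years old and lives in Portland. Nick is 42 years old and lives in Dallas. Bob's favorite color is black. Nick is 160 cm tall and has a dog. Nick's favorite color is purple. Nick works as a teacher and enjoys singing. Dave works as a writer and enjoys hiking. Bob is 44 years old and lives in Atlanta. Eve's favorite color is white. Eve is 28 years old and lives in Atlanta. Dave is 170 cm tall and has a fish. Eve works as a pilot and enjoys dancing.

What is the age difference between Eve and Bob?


|28 - 44| = 16

16


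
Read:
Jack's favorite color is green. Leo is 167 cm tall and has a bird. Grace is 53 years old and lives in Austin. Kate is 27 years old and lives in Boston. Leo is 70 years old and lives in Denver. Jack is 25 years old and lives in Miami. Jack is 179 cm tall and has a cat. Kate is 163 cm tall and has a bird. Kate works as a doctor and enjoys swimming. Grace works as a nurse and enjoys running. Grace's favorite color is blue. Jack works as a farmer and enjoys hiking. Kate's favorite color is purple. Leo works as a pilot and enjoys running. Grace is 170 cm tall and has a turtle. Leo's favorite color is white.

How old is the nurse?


The nurse is Grace, age 53

53


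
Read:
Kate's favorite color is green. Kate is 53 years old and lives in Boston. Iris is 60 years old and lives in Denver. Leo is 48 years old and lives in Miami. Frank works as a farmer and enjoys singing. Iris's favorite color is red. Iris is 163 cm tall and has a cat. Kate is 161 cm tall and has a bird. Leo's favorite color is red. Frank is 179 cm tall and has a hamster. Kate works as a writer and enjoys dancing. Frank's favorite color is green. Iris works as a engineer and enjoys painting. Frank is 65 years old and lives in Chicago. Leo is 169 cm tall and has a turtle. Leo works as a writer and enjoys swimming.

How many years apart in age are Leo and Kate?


48 vs 53, diff = 5

5
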